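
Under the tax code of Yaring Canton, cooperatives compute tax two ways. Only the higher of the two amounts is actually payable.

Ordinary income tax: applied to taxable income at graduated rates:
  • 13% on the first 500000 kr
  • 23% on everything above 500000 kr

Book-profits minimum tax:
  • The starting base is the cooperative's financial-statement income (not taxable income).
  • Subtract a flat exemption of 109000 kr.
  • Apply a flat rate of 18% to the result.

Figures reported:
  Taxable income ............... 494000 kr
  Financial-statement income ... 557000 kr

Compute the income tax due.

Book-profits minimum tax:
  Base (financial-statement income): 557000 kr
  Less exemption 109000 kr → base 448000 kr
  448000 kr × 18% = 80640 kr

Ordinary income tax:
  494000 kr × 13% = 64220 kr

80640 kr > 64220 kr, so the book-profits minimum tax is the binding amount.

80640 kr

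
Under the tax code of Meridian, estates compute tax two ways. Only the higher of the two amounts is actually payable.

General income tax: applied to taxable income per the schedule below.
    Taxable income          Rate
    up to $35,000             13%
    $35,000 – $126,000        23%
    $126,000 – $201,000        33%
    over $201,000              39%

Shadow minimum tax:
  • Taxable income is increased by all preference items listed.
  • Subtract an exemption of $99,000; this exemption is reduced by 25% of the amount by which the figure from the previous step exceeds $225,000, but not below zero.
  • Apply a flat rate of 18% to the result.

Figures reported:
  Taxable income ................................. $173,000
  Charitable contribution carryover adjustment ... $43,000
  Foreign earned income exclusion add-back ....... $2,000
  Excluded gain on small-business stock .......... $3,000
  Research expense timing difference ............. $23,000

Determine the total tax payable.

Shadow minimum tax:
  Adjusted income: $173,000 + $43,000 + $2,000 + $3,000 + $23,000 = $244,000
  Exemption: $99,000 − 25% × ($244,000 − $225,000) = $99,000 − $4,750 = $94,250
  Base: $244,000 − $94,250 = $149,750
  $149,750 × 18% = $26,955

General income tax:
  $35,000 × 13% = $4,550
  $91,000 × 23% = $20,930
  $47,000 × 33% = $15,510
  → $40,990

$40,990 > $26,955, so the general income tax governs.

$40,990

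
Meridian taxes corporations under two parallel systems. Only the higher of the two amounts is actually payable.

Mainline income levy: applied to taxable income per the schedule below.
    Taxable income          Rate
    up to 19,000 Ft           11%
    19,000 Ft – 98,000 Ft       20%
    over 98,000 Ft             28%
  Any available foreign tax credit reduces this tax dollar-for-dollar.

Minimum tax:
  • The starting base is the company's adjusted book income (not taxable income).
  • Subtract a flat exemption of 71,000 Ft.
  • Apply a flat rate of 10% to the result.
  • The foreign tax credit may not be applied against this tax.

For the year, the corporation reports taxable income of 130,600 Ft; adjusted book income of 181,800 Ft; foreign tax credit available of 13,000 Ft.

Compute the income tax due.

14,018 Ft

Minimum tax:
  Base (adjusted book income): 181,800 Ft
  Less exemption 71,000 Ft → base 110,800 Ft
  110,800 Ft × 10% = 11,080 Ft

Mainline income levy:
  19,000 Ft × 11% = 2,090 Ft
  79,000 Ft × 20% = 15,800 Ft
  32,600 Ft × 28% = 9,128 Ft
  → 27,018 Ft
  Less foreign tax credit 13,000 Ft → 14,018 Ft

14,018 Ft > 11,080 Ft, so the mainline income levy governs.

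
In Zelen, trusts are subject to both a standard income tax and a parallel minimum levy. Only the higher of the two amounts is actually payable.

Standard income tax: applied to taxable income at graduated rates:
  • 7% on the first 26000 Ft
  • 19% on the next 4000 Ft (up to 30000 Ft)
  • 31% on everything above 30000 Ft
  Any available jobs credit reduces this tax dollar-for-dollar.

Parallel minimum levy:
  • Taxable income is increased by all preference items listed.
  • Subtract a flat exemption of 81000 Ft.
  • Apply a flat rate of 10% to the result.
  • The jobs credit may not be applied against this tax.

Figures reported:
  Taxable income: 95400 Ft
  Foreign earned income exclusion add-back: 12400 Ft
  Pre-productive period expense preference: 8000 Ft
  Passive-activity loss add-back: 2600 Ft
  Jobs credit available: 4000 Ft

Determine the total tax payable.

18854 Ft

Standard income tax:
  26000 Ft × 7% = 1820 Ft
  4000 Ft × 19% = 760 Ft
  65400 Ft × 31% = 20274 Ft
  → 22854 Ft
  Less jobs credit 4000 Ft → 18854 Ft

Parallel minimum levy:
  Adjusted income: 95400 Ft + 12400 Ft + 8000 Ft + 2600 Ft = 118400 Ft
  Less exemption 81000 Ft → base 37400 Ft
  37400 Ft × 10% = 3740 Ft

18854 Ft > 3740 Ft, so the standard income tax governs.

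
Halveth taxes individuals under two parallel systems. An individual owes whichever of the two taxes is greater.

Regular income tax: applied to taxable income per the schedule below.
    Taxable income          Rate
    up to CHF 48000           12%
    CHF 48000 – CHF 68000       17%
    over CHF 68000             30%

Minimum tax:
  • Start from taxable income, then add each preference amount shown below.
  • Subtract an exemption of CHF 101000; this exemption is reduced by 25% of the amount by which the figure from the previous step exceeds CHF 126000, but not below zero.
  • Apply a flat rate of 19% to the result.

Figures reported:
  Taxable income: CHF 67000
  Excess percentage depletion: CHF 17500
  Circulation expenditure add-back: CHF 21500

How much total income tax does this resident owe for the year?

CHF 8990

Regular income tax:
  CHF 48000 × 12% = CHF 5760
  CHF 19000 × 17% = CHF 3230
  → CHF 8990

Minimum tax:
  Adjusted income: CHF 67000 + CHF 17500 + CHF 21500 = CHF 106000
  Exemption: CHF 106000 ≤ CHF 126000, so full CHF 101000 applies
  Base: CHF 106000 − CHF 101000 = CHF 5000
  CHF 5000 × 19% = CHF 950

CHF 8990 > CHF 950, so the regular income tax governs.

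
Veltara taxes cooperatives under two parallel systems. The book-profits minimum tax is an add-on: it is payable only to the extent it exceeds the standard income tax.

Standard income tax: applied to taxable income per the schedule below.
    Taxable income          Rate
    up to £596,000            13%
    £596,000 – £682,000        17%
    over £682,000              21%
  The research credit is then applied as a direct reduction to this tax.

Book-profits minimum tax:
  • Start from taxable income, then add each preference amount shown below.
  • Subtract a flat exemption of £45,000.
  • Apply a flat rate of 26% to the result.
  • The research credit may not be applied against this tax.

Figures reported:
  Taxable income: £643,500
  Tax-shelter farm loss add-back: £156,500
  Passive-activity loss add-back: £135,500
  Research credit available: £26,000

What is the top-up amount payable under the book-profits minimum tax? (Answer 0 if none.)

£171,975

Book-profits minimum tax:
  Adjusted income: £643,500 + £156,500 + £135,500 = £935,500
  Less exemption £45,000 → base £890,500
  £890,500 × 26% = £231,530

Standard income tax:
  £596,000 × 13% = £77,480
  £47,500 × 17% = £8,075
  → £85,555
  Less research credit £26,000 → £59,555

Excess of book-profits minimum tax over standard income tax: £231,530 − £59,555 = £171,975.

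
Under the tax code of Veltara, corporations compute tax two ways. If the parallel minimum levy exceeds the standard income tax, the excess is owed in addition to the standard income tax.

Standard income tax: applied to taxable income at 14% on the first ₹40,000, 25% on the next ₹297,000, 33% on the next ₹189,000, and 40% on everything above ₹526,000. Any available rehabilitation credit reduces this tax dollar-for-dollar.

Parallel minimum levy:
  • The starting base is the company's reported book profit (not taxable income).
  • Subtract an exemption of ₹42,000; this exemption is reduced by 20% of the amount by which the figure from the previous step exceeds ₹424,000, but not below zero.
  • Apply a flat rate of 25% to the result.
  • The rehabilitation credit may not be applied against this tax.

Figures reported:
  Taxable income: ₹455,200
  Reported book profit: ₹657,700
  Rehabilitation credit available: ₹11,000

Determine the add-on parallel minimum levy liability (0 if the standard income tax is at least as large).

₹56,569

Standard income tax:
  ₹40,000 × 14% = ₹5,600
  ₹297,000 × 25% = ₹74,250
  ₹118,200 × 33% = ₹39,006
  → ₹118,856
  Less rehabilitation credit ₹11,000 → ₹107,856

Parallel minimum levy:
  Base (reported book profit): ₹657,700
  Exemption: 20% × (₹657,700 − ₹424,000) = ₹46,740 ≥ ₹42,000, so the exemption is fully phased out
  Base: ₹657,700 − ₹0 = ₹657,700
  ₹657,700 × 25% = ₹164,425

Excess of parallel minimum levy over standard income tax: ₹164,425 − ₹107,856 = ₹56,569.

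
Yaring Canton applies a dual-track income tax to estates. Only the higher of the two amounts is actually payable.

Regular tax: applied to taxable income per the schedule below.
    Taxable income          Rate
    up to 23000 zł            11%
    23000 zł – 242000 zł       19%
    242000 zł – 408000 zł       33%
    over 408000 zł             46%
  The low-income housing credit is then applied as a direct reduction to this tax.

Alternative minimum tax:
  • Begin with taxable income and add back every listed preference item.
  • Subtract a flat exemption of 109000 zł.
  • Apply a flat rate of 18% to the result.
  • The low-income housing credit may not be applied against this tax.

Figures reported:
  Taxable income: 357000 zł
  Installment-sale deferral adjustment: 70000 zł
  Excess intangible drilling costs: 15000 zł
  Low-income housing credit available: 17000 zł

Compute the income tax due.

Regular tax:
  23000 zł × 11% = 2530 zł
  219000 zł × 19% = 41610 zł
  115000 zł × 33% = 37950 zł
  → 82090 zł
  Less low-income housing credit 17000 zł → 65090 zł

Alternative minimum tax:
  Adjusted income: 357000 zł + 70000 zł + 15000 zł = 442000 zł
  Less exemption 109000 zł → base 333000 zł
  333000 zł × 18% = 59940 zł

65090 zł > 59940 zł, so the regular tax governs.

65090 zł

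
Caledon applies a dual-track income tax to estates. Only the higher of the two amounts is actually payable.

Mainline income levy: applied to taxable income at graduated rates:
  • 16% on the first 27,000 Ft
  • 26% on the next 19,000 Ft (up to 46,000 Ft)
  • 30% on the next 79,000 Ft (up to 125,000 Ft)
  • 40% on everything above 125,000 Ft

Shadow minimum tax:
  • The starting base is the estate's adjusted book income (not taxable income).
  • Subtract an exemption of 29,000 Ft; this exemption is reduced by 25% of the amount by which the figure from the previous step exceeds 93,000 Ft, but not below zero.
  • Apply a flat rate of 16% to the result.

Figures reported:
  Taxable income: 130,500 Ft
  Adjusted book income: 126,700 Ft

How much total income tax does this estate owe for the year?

35,160 Ft

Shadow minimum tax:
  Base (adjusted book income): 126,700 Ft
  Exemption: 29,000 Ft − 25% × (126,700 Ft − 93,000 Ft) = 29,000 Ft − 8,425 Ft = 20,575 Ft
  Base: 126,700 Ft − 20,575 Ft = 106,125 Ft
  106,125 Ft × 16% = 16,980 Ft

Mainline income levy:
  27,000 Ft × 16% = 4,320 Ft
  19,000 Ft × 26% = 4,940 Ft
  79,000 Ft × 30% = 23,700 Ft
  5,500 Ft × 40% = 2,200 Ft
  → 35,160 Ft

35,160 Ft > 16,980 Ft, so the mainline income levy governs.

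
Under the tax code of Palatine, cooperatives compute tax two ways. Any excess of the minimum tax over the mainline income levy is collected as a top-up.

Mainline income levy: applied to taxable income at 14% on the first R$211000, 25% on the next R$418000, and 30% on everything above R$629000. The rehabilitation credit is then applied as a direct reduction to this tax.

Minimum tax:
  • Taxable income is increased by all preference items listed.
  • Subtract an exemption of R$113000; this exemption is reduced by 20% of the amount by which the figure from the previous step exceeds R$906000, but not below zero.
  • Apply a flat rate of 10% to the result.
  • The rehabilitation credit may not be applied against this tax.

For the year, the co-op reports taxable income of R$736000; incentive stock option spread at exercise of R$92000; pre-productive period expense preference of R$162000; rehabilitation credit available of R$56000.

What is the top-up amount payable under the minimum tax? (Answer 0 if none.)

Minimum tax:
  Adjusted income: R$736000 + R$92000 + R$162000 = R$990000
  Exemption: R$113000 − 20% × (R$990000 − R$906000) = R$113000 − R$16800 = R$96200
  Base: R$990000 − R$96200 = R$893800
  R$893800 × 10% = R$89380

Mainline income levy:
  R$211000 × 14% = R$29540
  R$418000 × 25% = R$104500
  R$107000 × 30% = R$32100
  → R$166140
  Less rehabilitation credit R$56000 → R$110140

R$89380 ≤ R$110140, so no add-on is due.

R$0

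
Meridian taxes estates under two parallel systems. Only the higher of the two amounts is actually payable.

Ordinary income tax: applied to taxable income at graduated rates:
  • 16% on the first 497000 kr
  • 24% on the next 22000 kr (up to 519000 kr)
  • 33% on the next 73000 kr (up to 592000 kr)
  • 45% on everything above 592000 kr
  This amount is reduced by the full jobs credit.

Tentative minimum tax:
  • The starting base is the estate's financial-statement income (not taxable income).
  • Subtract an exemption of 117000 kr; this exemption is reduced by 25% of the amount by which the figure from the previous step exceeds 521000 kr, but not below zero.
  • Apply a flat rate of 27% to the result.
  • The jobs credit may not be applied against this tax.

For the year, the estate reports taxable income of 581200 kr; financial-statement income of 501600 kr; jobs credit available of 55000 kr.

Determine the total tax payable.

103842 kr

Tentative minimum tax:
  Base (financial-statement income): 501600 kr
  Exemption: 501600 kr ≤ 521000 kr, so full 117000 kr applies
  Base: 501600 kr − 117000 kr = 384600 kr
  384600 kr × 27% = 103842 kr

Ordinary income tax:
  497000 kr × 16% = 79520 kr
  22000 kr × 24% = 5280 kr
  62200 kr × 33% = 20526 kr
  → 105326 kr
  Less jobs credit 55000 kr → 50326 kr

103842 kr > 50326 kr, so the tentative minimum tax is the binding amount.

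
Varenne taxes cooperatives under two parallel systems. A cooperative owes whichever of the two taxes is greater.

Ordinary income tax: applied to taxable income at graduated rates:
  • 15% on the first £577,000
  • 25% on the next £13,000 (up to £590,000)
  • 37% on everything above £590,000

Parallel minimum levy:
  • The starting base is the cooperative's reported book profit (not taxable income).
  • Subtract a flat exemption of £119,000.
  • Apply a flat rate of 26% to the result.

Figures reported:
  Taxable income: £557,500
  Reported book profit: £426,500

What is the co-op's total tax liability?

£83,625

Parallel minimum levy:
  Base (reported book profit): £426,500
  Less exemption £119,000 → base £307,500
  £307,500 × 26% = £79,950

Ordinary income tax:
  £557,500 × 15% = £83,625

£83,625 > £79,950, so the ordinary income tax governs.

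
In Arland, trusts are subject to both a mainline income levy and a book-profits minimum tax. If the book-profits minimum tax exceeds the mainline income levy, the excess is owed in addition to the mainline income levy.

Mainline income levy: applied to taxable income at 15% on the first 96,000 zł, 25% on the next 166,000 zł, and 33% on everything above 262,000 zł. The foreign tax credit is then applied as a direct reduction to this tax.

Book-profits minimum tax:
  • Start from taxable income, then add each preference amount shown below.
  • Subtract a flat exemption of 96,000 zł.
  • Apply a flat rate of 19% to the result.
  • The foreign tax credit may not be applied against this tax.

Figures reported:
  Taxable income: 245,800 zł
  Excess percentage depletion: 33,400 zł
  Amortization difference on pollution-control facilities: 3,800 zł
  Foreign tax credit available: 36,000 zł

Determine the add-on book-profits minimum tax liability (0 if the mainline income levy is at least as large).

Book-profits minimum tax:
  Adjusted income: 245,800 zł + 33,400 zł + 3,800 zł = 283,000 zł
  Less exemption 96,000 zł → base 187,000 zł
  187,000 zł × 19% = 35,530 zł

Mainline income levy:
  96,000 zł × 15% = 14,400 zł
  149,800 zł × 25% = 37,450 zł
  → 51,850 zł
  Less foreign tax credit 36,000 zł → 15,850 zł

Excess of book-profits minimum tax over mainline income levy: 35,530 zł − 15,850 zł = 19,680 zł.

19,680 zł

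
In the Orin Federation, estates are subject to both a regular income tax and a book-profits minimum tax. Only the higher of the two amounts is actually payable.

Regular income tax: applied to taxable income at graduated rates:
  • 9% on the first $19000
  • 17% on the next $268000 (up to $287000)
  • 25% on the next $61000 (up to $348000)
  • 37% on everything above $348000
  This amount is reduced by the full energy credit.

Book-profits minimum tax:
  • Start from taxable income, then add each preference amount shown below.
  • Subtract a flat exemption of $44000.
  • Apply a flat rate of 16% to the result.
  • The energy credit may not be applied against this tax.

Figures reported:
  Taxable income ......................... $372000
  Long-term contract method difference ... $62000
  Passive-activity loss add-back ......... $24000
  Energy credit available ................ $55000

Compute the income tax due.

$66240

Book-profits minimum tax:
  Adjusted income: $372000 + $62000 + $24000 = $458000
  Less exemption $44000 → base $414000
  $414000 × 16% = $66240

Regular income tax:
  $19000 × 9% = $1710
  $268000 × 17% = $45560
  $61000 × 25% = $15250
  $24000 × 37% = $8880
  → $71400
  Less energy credit $55000 → $16400

$66240 > $16400, so the book-profits minimum tax is the binding amount.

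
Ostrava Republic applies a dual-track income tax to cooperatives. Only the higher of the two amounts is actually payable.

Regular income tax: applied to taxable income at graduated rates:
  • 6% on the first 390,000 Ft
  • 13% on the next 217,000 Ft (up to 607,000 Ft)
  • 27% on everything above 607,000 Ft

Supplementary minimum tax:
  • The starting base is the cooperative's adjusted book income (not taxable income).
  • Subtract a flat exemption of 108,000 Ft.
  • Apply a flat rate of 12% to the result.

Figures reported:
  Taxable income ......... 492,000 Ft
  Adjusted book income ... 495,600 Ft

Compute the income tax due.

Supplementary minimum tax:
  Base (adjusted book income): 495,600 Ft
  Less exemption 108,000 Ft → base 387,600 Ft
  387,600 Ft × 12% = 46,512 Ft

Regular income tax:
  390,000 Ft × 6% = 23,400 Ft
  102,000 Ft × 13% = 13,260 Ft
  → 36,660 Ft

46,512 Ft > 36,660 Ft, so the supplementary minimum tax is the binding amount.

46,512 Ft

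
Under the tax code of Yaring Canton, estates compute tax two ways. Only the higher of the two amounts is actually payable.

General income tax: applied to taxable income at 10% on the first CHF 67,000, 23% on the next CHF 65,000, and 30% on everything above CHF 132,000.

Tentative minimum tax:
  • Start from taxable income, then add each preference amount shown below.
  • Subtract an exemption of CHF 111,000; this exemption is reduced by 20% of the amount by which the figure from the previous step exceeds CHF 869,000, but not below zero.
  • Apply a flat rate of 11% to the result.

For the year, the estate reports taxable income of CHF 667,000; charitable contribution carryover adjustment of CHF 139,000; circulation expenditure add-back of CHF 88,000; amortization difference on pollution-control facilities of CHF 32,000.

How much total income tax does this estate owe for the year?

CHF 182,150

Tentative minimum tax:
  Adjusted income: CHF 667,000 + CHF 139,000 + CHF 88,000 + CHF 32,000 = CHF 926,000
  Exemption: CHF 111,000 − 20% × (CHF 926,000 − CHF 869,000) = CHF 111,000 − CHF 11,400 = CHF 99,600
  Base: CHF 926,000 − CHF 99,600 = CHF 826,400
  CHF 826,400 × 11% = CHF 90,904

General income tax:
  CHF 67,000 × 10% = CHF 6,700
  CHF 65,000 × 23% = CHF 14,950
  CHF 535,000 × 30% = CHF 160,500
  → CHF 182,150

CHF 182,150 > CHF 90,904, so the general income tax governs.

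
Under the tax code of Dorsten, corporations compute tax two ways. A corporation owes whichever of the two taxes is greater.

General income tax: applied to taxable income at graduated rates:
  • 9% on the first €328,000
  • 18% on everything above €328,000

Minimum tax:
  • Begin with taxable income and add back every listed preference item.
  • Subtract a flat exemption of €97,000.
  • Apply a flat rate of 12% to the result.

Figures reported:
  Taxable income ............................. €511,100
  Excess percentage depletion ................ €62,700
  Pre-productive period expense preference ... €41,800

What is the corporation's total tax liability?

Minimum tax:
  Adjusted income: €511,100 + €62,700 + €41,800 = €615,600
  Less exemption €97,000 → base €518,600
  €518,600 × 12% = €62,232

General income tax:
  €328,000 × 9% = €29,520
  €183,100 × 18% = €32,958
  → €62,478

€62,478 > €62,232, so the general income tax governs.

€62,478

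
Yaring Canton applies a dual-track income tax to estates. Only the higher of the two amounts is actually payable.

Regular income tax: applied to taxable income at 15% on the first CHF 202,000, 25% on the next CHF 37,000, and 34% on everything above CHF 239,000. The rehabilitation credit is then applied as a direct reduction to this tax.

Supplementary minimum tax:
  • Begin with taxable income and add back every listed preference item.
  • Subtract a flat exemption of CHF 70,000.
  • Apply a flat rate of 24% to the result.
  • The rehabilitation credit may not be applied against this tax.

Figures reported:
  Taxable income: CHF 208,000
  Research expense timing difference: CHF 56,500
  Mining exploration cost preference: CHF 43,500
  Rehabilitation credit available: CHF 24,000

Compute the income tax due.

CHF 57,120

Supplementary minimum tax:
  Adjusted income: CHF 208,000 + CHF 56,500 + CHF 43,500 = CHF 308,000
  Less exemption CHF 70,000 → base CHF 238,000
  CHF 238,000 × 24% = CHF 57,120

Regular income tax:
  CHF 202,000 × 15% = CHF 30,300
  CHF 6,000 × 25% = CHF 1,500
  → CHF 31,800
  Less rehabilitation credit CHF 24,000 → CHF 7,800

CHF 57,120 > CHF 7,800, so the supplementary minimum tax is the binding amount.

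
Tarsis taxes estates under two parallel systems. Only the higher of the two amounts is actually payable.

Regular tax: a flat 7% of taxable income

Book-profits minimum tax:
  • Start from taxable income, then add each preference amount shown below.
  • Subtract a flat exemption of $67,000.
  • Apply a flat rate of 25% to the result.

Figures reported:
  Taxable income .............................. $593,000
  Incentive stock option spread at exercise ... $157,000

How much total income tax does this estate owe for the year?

Book-profits minimum tax:
  Adjusted income: $593,000 + $157,000 = $750,000
  Less exemption $67,000 → base $683,000
  $683,000 × 25% = $170,750

Regular tax:
  $593,000 × 7% = $41,510

$170,750 > $41,510, so the book-profits minimum tax is the binding amount.

$170,750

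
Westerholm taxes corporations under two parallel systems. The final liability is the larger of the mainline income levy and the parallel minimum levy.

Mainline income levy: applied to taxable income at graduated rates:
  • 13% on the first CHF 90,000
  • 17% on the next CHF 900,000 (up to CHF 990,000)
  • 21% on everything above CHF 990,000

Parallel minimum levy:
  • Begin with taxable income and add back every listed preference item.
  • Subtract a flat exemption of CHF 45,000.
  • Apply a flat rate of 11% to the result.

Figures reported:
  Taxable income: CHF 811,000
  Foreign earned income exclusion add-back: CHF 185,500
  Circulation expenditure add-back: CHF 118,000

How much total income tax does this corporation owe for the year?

Parallel minimum levy:
  Adjusted income: CHF 811,000 + CHF 185,500 + CHF 118,000 = CHF 1,114,500
  Less exemption CHF 45,000 → base CHF 1,069,500
  CHF 1,069,500 × 11% = CHF 117,645

Mainline income levy:
  CHF 90,000 × 13% = CHF 11,700
  CHF 721,000 × 17% = CHF 122,570
  → CHF 134,270

CHF 134,270 > CHF 117,645, so the mainline income levy governs.

CHF 134,270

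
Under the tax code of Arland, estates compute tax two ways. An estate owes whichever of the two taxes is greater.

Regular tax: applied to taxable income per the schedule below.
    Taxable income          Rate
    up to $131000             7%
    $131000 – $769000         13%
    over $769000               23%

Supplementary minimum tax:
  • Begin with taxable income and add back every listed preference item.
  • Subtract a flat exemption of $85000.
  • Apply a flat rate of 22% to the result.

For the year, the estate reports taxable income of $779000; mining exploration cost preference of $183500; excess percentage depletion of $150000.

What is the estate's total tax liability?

$226050

Regular tax:
  $131000 × 7% = $9170
  $638000 × 13% = $82940
  $10000 × 23% = $2300
  → $94410

Supplementary minimum tax:
  Adjusted income: $779000 + $183500 + $150000 = $1112500
  Less exemption $85000 → base $1027500
  $1027500 × 22% = $226050

$226050 > $94410, so the supplementary minimum tax is the binding amount.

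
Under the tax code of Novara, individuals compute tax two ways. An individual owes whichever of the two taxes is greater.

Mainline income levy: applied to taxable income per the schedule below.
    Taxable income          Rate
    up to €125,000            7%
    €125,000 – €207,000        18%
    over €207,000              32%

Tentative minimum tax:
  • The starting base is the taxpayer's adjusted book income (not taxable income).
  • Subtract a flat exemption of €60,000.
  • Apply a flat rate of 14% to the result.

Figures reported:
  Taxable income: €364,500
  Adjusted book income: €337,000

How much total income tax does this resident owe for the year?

Tentative minimum tax:
  Base (adjusted book income): €337,000
  Less exemption €60,000 → base €277,000
  €277,000 × 14% = €38,780

Mainline income levy:
  €125,000 × 7% = €8,750
  €82,000 × 18% = €14,760
  €157,500 × 32% = €50,400
  → €73,910

€73,910 > €38,780, so the mainline income levy governs.

€73,910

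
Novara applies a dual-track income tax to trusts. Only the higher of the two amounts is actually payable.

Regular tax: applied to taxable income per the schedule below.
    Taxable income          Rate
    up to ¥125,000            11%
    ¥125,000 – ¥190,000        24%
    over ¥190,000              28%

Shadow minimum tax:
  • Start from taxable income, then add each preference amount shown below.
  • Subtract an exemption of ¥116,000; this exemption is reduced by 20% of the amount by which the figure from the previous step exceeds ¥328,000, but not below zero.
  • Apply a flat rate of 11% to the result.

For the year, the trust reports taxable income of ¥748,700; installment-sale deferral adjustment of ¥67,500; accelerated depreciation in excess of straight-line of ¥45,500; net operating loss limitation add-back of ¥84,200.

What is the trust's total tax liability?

Regular tax:
  ¥125,000 × 11% = ¥13,750
  ¥65,000 × 24% = ¥15,600
  ¥558,700 × 28% = ¥156,436
  → ¥185,786

Shadow minimum tax:
  Adjusted income: ¥748,700 + ¥67,500 + ¥45,500 + ¥84,200 = ¥945,900
  Exemption: 20% × (¥945,900 − ¥328,000) = ¥123,580 ≥ ¥116,000, so the exemption is fully phased out
  Base: ¥945,900 − ¥0 = ¥945,900
  ¥945,900 × 11% = ¥104,049

¥185,786 > ¥104,049, so the regular tax governs.

¥185,786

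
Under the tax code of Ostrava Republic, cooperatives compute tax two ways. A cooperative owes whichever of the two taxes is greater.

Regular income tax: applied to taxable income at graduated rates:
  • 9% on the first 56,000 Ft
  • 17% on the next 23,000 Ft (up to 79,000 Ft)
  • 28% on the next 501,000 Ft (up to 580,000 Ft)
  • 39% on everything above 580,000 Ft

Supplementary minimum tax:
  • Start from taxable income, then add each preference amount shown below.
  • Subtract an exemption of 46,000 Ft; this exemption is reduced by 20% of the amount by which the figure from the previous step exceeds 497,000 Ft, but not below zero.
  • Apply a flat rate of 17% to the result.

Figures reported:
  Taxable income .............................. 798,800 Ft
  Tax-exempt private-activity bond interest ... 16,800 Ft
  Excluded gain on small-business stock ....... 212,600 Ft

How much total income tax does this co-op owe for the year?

Regular income tax:
  56,000 Ft × 9% = 5,040 Ft
  23,000 Ft × 17% = 3,910 Ft
  501,000 Ft × 28% = 140,280 Ft
  218,800 Ft × 39% = 85,332 Ft
  → 234,562 Ft

Supplementary minimum tax:
  Adjusted income: 798,800 Ft + 16,800 Ft + 212,600 Ft = 1,028,200 Ft
  Exemption: 20% × (1,028,200 Ft − 497,000 Ft) = 106,240 Ft ≥ 46,000 Ft, so the exemption is fully phased out
  Base: 1,028,200 Ft − 0 Ft = 1,028,200 Ft
  1,028,200 Ft × 17% = 174,794 Ft

234,562 Ft > 174,794 Ft, so the regular income tax governs.

234,562 Ft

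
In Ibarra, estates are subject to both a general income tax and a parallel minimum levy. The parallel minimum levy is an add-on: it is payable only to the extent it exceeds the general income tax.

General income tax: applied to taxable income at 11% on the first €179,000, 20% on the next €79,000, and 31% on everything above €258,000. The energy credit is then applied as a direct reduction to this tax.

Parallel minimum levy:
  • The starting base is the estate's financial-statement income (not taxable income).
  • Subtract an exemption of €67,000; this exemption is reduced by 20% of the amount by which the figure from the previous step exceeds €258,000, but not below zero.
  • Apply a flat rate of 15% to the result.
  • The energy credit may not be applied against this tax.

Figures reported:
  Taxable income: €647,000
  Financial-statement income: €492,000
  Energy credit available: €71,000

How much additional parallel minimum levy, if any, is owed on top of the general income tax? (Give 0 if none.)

Parallel minimum levy:
  Base (financial-statement income): €492,000
  Exemption: €67,000 − 20% × (€492,000 − €258,000) = €67,000 − €46,800 = €20,200
  Base: €492,000 − €20,200 = €471,800
  €471,800 × 15% = €70,770

General income tax:
  €179,000 × 11% = €19,690
  €79,000 × 20% = €15,800
  €389,000 × 31% = €120,590
  → €156,080
  Less energy credit €71,000 → €85,080

€70,770 ≤ €85,080, so no add-on is due.

€0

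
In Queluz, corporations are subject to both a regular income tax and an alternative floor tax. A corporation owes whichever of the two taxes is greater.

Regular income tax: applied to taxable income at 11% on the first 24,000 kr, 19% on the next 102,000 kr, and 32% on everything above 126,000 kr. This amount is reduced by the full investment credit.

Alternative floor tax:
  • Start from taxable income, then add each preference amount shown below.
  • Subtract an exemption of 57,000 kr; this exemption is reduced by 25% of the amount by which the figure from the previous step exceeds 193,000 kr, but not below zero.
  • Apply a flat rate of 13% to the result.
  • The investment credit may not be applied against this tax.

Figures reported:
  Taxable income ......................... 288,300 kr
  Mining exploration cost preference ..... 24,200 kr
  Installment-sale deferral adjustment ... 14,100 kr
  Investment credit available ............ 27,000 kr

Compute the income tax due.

Alternative floor tax:
  Adjusted income: 288,300 kr + 24,200 kr + 14,100 kr = 326,600 kr
  Exemption: 57,000 kr − 25% × (326,600 kr − 193,000 kr) = 57,000 kr − 33,400 kr = 23,600 kr
  Base: 326,600 kr − 23,600 kr = 303,000 kr
  303,000 kr × 13% = 39,390 kr

Regular income tax:
  24,000 kr × 11% = 2,640 kr
  102,000 kr × 19% = 19,380 kr
  162,300 kr × 32% = 51,936 kr
  → 73,956 kr
  Less investment credit 27,000 kr → 46,956 kr

46,956 kr > 39,390 kr, so the regular income tax governs.

46,956 kr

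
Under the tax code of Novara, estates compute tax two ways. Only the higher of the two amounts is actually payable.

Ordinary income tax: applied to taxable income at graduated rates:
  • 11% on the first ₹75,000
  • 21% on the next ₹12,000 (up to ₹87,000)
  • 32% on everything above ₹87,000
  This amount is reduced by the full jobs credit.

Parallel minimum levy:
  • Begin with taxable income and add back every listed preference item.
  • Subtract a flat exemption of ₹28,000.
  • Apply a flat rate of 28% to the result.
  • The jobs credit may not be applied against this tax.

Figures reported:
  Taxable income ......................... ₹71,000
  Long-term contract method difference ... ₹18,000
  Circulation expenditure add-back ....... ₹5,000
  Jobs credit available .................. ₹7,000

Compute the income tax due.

₹18,480

Ordinary income tax:
  ₹71,000 × 11% = ₹7,810
  Less jobs credit ₹7,000 → ₹810

Parallel minimum levy:
  Adjusted income: ₹71,000 + ₹18,000 + ₹5,000 = ₹94,000
  Less exemption ₹28,000 → base ₹66,000
  ₹66,000 × 28% = ₹18,480

₹18,480 > ₹810, so the parallel minimum levy is the binding amount.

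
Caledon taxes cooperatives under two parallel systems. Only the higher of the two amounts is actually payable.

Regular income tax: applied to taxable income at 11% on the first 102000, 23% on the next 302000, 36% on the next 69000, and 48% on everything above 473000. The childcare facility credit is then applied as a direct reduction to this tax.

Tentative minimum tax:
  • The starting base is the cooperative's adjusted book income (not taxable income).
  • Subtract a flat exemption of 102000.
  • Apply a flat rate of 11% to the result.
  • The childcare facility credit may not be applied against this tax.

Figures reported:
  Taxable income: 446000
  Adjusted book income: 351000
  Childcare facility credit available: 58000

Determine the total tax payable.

37800

Regular income tax:
  102000 × 11% = 11220
  302000 × 23% = 69460
  42000 × 36% = 15120
  → 95800
  Less childcare facility credit 58000 → 37800

Tentative minimum tax:
  Base (adjusted book income): 351000
  Less exemption 102000 → base 249000
  249000 × 11% = 27390

37800 > 27390, so the regular income tax governs.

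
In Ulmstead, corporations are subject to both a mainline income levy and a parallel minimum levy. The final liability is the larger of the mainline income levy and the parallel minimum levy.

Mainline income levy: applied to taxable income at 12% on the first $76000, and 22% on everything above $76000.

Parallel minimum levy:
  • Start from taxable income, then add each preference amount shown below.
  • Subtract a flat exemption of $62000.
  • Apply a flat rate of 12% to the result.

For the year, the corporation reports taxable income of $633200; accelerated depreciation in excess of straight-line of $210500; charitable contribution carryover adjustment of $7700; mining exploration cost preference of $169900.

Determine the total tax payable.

$131704

Mainline income levy:
  $76000 × 12% = $9120
  $557200 × 22% = $122584
  → $131704

Parallel minimum levy:
  Adjusted income: $633200 + $210500 + $7700 + $169900 = $1021300
  Less exemption $62000 → base $959300
  $959300 × 12% = $115116

$131704 > $115116, so the mainline income levy governs.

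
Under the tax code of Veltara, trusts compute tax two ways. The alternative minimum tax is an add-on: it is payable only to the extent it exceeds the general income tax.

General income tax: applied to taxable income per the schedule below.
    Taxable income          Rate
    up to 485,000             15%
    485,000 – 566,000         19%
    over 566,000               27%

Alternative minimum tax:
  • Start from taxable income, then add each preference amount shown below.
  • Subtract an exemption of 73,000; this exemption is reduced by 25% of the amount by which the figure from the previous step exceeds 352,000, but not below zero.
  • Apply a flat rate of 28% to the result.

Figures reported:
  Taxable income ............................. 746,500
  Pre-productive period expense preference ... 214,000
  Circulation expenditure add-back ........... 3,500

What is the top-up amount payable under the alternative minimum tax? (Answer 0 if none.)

133,045

General income tax:
  485,000 × 15% = 72,750
  81,000 × 19% = 15,390
  180,500 × 27% = 48,735
  → 136,875

Alternative minimum tax:
  Adjusted income: 746,500 + 214,000 + 3,500 = 964,000
  Exemption: 25% × (964,000 − 352,000) = 153,000 ≥ 73,000, so the exemption is fully phased out
  Base: 964,000 − 0 = 964,000
  964,000 × 28% = 269,920

Excess of alternative minimum tax over general income tax: 269,920 − 136,875 = 133,045.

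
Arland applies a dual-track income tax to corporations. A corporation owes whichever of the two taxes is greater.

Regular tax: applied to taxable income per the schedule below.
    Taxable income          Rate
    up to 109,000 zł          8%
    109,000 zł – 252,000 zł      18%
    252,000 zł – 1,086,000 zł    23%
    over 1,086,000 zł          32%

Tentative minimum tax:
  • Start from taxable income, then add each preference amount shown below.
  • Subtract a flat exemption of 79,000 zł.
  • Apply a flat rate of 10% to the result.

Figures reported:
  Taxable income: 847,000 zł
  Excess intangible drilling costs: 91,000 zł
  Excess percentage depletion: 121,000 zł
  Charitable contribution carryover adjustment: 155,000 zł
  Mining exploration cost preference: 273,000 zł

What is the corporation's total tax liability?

Regular tax:
  109,000 zł × 8% = 8,720 zł
  143,000 zł × 18% = 25,740 zł
  595,000 zł × 23% = 136,850 zł
  → 171,310 zł

Tentative minimum tax:
  Adjusted income: 847,000 zł + 91,000 zł + 121,000 zł + 155,000 zł + 273,000 zł = 1,487,000 zł
  Less exemption 79,000 zł → base 1,408,000 zł
  1,408,000 zł × 10% = 140,800 zł

171,310 zł > 140,800 zł, so the regular tax governs.

171,310 zł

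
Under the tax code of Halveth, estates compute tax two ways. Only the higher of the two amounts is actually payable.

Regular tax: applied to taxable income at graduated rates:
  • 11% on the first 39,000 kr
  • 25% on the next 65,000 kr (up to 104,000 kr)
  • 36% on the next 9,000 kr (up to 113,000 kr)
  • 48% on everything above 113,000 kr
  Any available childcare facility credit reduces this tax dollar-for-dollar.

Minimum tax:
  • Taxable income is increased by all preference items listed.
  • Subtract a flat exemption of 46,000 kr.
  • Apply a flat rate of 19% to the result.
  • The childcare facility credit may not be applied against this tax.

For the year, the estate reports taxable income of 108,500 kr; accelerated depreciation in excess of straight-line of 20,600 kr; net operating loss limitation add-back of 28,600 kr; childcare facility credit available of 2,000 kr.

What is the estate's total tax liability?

Regular tax:
  39,000 kr × 11% = 4,290 kr
  65,000 kr × 25% = 16,250 kr
  4,500 kr × 36% = 1,620 kr
  → 22,160 kr
  Less childcare facility credit 2,000 kr → 20,160 kr

Minimum tax:
  Adjusted income: 108,500 kr + 20,600 kr + 28,600 kr = 157,700 kr
  Less exemption 46,000 kr → base 111,700 kr
  111,700 kr × 19% = 21,223 kr

21,223 kr > 20,160 kr, so the minimum tax is the binding amount.

21,223 kr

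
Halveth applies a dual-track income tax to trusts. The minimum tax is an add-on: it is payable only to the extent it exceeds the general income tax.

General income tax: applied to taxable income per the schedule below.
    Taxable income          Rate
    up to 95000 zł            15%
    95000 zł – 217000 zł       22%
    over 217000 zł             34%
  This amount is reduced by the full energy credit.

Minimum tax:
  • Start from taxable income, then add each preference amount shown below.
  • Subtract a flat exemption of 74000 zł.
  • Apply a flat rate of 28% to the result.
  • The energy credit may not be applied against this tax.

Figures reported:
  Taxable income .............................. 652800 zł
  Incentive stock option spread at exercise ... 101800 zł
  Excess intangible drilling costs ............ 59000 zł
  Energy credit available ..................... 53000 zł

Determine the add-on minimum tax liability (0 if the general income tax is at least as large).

70826 zł

General income tax:
  95000 zł × 15% = 14250 zł
  122000 zł × 22% = 26840 zł
  435800 zł × 34% = 148172 zł
  → 189262 zł
  Less energy credit 53000 zł → 136262 zł

Minimum tax:
  Adjusted income: 652800 zł + 101800 zł + 59000 zł = 813600 zł
  Less exemption 74000 zł → base 739600 zł
  739600 zł × 28% = 207088 zł

Excess of minimum tax over general income tax: 207088 zł − 136262 zł = 70826 zł.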